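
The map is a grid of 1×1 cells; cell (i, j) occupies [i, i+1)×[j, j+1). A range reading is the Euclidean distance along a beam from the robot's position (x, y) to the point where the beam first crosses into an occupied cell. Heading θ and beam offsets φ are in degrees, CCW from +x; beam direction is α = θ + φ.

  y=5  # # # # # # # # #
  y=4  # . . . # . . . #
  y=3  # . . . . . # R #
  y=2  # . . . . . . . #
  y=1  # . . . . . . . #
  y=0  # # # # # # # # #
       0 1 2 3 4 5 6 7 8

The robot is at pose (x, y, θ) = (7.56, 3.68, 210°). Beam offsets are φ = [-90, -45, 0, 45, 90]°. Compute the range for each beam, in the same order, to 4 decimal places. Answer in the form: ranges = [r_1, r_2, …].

ranges = [1.5242, 0.5798, 0.6466, 2.7745, 0.8800]

beam 1: φ=-90°, α=120°
  cosα=-0.5000 sinα=0.8660 | (7,3) | tMaxX 1.1200 tMaxY 0.3695 | tΔX 2.0000 tΔY 1.1547
    t=0.3695 [y] (7,4)
    t=1.1200 [x] (6,4)
    t=1.5242 [y] (6,5) — stop
  → r_1 = 1.5242
beam 2: φ=-45°, α=165°
  cosα=-0.9659 sinα=0.2588 | (7,3) | tMaxX 0.5798 tMaxY 1.2364 | tΔX 1.0353 tΔY 3.8637
    t=0.5798 [x] (6,3) — stop
  → r_2 = 0.5798
beam 3: φ=0°, α=210°
  cosα=-0.8660 sinα=-0.5000 | (7,3) | tMaxX 0.6466 tMaxY 1.3600 | tΔX 1.1547 tΔY 2.0000
    t=0.6466 [x] (6,3) — stop
  → r_3 = 0.6466
beam 4: φ=45°, α=255°
  cosα=-0.2588 sinα=-0.9659 | (7,3) | tMaxX 2.1637 tMaxY 0.7040 | tΔX 3.8637 tΔY 1.0353
    t=0.7040 [y] (7,2)
    t=1.7393 [y] (7,1)
    t=2.1637 [x] (6,1)
    t=2.7745 [y] (6,0) — stop
  → r_4 = 2.7745
beam 5: φ=90°, α=300°
  cosα=0.5000 sinα=-0.8660 | (7,3) | tMaxX 0.8800 tMaxY 0.7852 | tΔX 2.0000 tΔY 1.1547
    t=0.7852 [y] (7,2)
    t=0.8800 [x] (8,2) — stop
  → r_5 = 0.8800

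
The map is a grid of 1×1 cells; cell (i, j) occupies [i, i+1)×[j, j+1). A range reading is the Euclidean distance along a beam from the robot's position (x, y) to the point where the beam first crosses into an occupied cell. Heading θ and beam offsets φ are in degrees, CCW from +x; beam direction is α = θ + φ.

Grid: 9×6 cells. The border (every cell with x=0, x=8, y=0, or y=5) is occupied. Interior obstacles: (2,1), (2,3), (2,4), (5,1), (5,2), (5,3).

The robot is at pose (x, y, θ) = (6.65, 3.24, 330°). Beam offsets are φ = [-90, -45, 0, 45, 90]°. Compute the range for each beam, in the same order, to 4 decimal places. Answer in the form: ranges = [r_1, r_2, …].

ranges = [1.3000, 2.3190, 1.5588, 1.3976, 2.0323]

beam 1: φ=-90°, α=240°
  direction (-0.5000, -0.8660); cell (6,3); t to first gridline: x 1.3000, y 0.2771 (then +2.0000 / +1.1547)
    (6,2) via y @ 0.2771
    (5,2) via x @ 1.3000  # hit
  → r_1 = 1.3000
beam 2: φ=-45°, α=285°
  direction (0.2588, -0.9659); cell (6,3); t to first gridline: x 1.3523, y 0.2485 (then +3.8637 / +1.0353)
    (6,2) via y @ 0.2485
    (6,1) via y @ 1.2837
    (7,1) via x @ 1.3523
    (7,0) via y @ 2.3190  # hit
  → r_2 = 2.3190
beam 3: φ=0°, α=330°
  direction (0.8660, -0.5000); cell (6,3); t to first gridline: x 0.4041, y 0.4800 (then +1.1547 / +2.0000)
    (7,3) via x @ 0.4041
    (7,2) via y @ 0.4800
    (8,2) via x @ 1.5588  # hit
  → r_3 = 1.5588
beam 4: φ=45°, α=15°
  direction (0.9659, 0.2588); cell (6,3); t to first gridline: x 0.3623, y 2.9364 (then +1.0353 / +3.8637)
    (7,3) via x @ 0.3623
    (8,3) via x @ 1.3976  # hit
  → r_4 = 1.3976
beam 5: φ=90°, α=60°
  direction (0.5000, 0.8660); cell (6,3); t to first gridline: x 0.7000, y 0.8776 (then +2.0000 / +1.1547)
    (7,3) via x @ 0.7000
    (7,4) via y @ 0.8776
    (7,5) via y @ 2.0323  # hit
  → r_5 = 2.0323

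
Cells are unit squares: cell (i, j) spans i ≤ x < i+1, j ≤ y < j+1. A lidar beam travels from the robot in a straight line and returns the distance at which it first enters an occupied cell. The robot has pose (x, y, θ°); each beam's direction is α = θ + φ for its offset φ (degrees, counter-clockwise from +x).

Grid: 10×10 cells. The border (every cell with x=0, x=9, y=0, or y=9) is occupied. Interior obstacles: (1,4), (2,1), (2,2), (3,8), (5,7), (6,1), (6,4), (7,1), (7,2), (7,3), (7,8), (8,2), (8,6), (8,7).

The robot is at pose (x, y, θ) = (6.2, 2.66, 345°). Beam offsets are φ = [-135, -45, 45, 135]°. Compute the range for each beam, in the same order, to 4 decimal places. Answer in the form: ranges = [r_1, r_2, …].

beam 1: φ=-135°, α=210°
  direction (-0.8660, -0.5000); cell (6,2); t to first gridline: x 0.2309, y 1.3200 (then +1.1547 / +2.0000)
    (5,2) via x @ 0.2309
    (5,1) via y @ 1.3200
    (4,1) via x @ 1.3856
    (3,1) via x @ 2.5403
    (3,0) via y @ 3.3200  # hit
  → r_1 = 3.3200
beam 2: φ=-45°, α=300°
  direction (0.5000, -0.8660); cell (6,2); t to first gridline: x 1.6000, y 0.7621 (then +2.0000 / +1.1547)
    (6,1) via y @ 0.7621  # hit
  → r_2 = 0.7621
beam 3: φ=45°, α=30°
  direction (0.8660, 0.5000); cell (6,2); t to first gridline: x 0.9238, y 0.6800 (then +1.1547 / +2.0000)
    (6,3) via y @ 0.6800
    (7,3) via x @ 0.9238  # hit
  → r_3 = 0.9238
beam 4: φ=135°, α=120°
  direction (-0.5000, 0.8660); cell (6,2); t to first gridline: x 0.4000, y 0.3926 (then +2.0000 / +1.1547)
    (6,3) via y @ 0.3926
    (5,3) via x @ 0.4000
    (5,4) via y @ 1.5473
    (4,4) via x @ 2.4000
    (4,5) via y @ 2.7020
    (4,6) via y @ 3.8567
    (3,6) via x @ 4.4000
    (3,7) via y @ 5.0114
    (3,8) via y @ 6.1661  # hit
  → r_4 = 6.1661

ranges = [3.3200, 0.7621, 0.9238, 6.1661]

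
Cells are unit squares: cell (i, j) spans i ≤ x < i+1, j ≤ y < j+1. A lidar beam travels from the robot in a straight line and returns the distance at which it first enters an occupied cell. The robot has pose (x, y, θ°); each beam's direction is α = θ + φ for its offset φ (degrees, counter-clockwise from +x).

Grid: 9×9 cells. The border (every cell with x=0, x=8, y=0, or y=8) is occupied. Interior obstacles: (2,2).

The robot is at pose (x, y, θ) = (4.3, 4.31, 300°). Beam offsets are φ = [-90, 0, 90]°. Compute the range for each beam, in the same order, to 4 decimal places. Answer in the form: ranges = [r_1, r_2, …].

beam 1: φ=-90°, α=210°
  dir = (cos 210°, sin 210°) = (-0.8660, -0.5000); from cell (4,4)
  next x-line at t=0.3464, next y-line at t=0.6200; Δt_x=1.1547, Δt_y=2.0000
    x: enter (3,4) at t=0.3464
    y: enter (3,3) at t=0.6200
    x: enter (2,3) at t=1.5011
    y: enter (2,2) at t=2.6200 ← occupied
  → r_1 = 2.6200
beam 2: φ=0°, α=300°
  dir = (cos 300°, sin 300°) = (0.5000, -0.8660); from cell (4,4)
  next x-line at t=1.4000, next y-line at t=0.3580; Δt_x=2.0000, Δt_y=1.1547
    y: enter (4,3) at t=0.3580
    x: enter (5,3) at t=1.4000
    y: enter (5,2) at t=1.5127
    y: enter (5,1) at t=2.6674
    x: enter (6,1) at t=3.4000
    y: enter (6,0) at t=3.8221 ← occupied
  → r_2 = 3.8221
beam 3: φ=90°, α=30°
  dir = (cos 30°, sin 30°) = (0.8660, 0.5000); from cell (4,4)
  next x-line at t=0.8083, next y-line at t=1.3800; Δt_x=1.1547, Δt_y=2.0000
    x: enter (5,4) at t=0.8083
    y: enter (5,5) at t=1.3800
    x: enter (6,5) at t=1.9630
    x: enter (7,5) at t=3.1177
    y: enter (7,6) at t=3.3800
    x: enter (8,6) at t=4.2724 ← occupied
  → r_3 = 4.2724

ranges = [2.6200, 3.8221, 4.2724]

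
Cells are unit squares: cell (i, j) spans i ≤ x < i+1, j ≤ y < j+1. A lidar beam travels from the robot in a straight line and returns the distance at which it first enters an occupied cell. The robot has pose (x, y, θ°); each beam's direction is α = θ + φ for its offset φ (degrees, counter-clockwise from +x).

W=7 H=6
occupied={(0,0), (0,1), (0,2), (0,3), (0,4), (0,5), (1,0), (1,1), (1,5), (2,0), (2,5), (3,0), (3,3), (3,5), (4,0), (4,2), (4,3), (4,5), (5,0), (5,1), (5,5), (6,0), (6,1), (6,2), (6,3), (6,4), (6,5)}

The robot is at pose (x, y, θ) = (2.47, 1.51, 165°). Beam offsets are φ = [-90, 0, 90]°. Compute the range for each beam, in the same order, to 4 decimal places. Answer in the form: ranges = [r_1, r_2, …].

beam 1: φ=-90°, α=75°
  cosα=0.2588 sinα=0.9659 | (2,1) | tMaxX 2.0478 tMaxY 0.5073 | tΔX 3.8637 tΔY 1.0353
    t=0.5073 [y] (2,2)
    t=1.5426 [y] (2,3)
    t=2.0478 [x] (3,3) — stop
  → r_1 = 2.0478
beam 2: φ=0°, α=165°
  cosα=-0.9659 sinα=0.2588 | (2,1) | tMaxX 0.4866 tMaxY 1.8932 | tΔX 1.0353 tΔY 3.8637
    t=0.4866 [x] (1,1) — stop
  → r_2 = 0.4866
beam 3: φ=90°, α=255°
  cosα=-0.2588 sinα=-0.9659 | (2,1) | tMaxX 1.8159 tMaxY 0.5280 | tΔX 3.8637 tΔY 1.0353
    t=0.5280 [y] (2,0) — stop
  → r_3 = 0.5280

ranges = [2.0478, 0.4866, 0.5280]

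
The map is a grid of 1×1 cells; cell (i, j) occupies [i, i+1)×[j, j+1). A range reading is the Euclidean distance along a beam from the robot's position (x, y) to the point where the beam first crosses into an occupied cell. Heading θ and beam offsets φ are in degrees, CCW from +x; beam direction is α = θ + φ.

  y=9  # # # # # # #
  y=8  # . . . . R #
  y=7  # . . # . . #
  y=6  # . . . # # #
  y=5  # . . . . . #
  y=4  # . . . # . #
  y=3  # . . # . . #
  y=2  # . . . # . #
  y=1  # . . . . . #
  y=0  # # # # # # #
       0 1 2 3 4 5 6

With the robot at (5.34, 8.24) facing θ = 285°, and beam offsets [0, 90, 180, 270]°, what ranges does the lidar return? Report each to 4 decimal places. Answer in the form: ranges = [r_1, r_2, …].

ranges = [1.2837, 0.6833, 0.7868, 1.3873]

beam 1: φ=0°, α=285°
  dir = (cos 285°, sin 285°) = (0.2588, -0.9659); from cell (5,8)
  next x-line at t=2.5500, next y-line at t=0.2485; Δt_x=3.8637, Δt_y=1.0353
    y: enter (5,7) at t=0.2485
    y: enter (5,6) at t=1.2837 ← occupied
  → r_1 = 1.2837
beam 2: φ=90°, α=15°
  dir = (cos 15°, sin 15°) = (0.9659, 0.2588); from cell (5,8)
  next x-line at t=0.6833, next y-line at t=2.9364; Δt_x=1.0353, Δt_y=3.8637
    x: enter (6,8) at t=0.6833 ← occupied
  → r_2 = 0.6833
beam 3: φ=180°, α=105°
  dir = (cos 105°, sin 105°) = (-0.2588, 0.9659); from cell (5,8)
  next x-line at t=1.3137, next y-line at t=0.7868; Δt_x=3.8637, Δt_y=1.0353
    y: enter (5,9) at t=0.7868 ← occupied
  → r_3 = 0.7868
beam 4: φ=270°, α=195°
  dir = (cos 195°, sin 195°) = (-0.9659, -0.2588); from cell (5,8)
  next x-line at t=0.3520, next y-line at t=0.9273; Δt_x=1.0353, Δt_y=3.8637
    x: enter (4,8) at t=0.3520
    y: enter (4,7) at t=0.9273
    x: enter (3,7) at t=1.3873 ← occupied
  → r_4 = 1.3873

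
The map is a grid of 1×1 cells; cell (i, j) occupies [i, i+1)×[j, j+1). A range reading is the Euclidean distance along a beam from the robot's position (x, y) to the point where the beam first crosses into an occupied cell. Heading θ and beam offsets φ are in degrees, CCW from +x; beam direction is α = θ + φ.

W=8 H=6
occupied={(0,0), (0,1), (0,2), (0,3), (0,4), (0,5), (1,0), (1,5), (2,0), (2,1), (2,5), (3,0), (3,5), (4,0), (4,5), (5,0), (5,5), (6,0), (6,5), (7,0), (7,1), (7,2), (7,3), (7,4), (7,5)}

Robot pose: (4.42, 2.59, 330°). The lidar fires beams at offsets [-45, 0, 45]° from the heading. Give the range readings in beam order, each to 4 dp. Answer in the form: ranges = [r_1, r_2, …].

ranges = [1.6461, 2.9791, 2.6710]

beam 1: φ=-45°, α=285°
  dir = (cos 285°, sin 285°) = (0.2588, -0.9659); from cell (4,2)
  next x-line at t=2.2409, next y-line at t=0.6108; Δt_x=3.8637, Δt_y=1.0353
    y: enter (4,1) at t=0.6108
    y: enter (4,0) at t=1.6461 ← occupied
  → r_1 = 1.6461
beam 2: φ=0°, α=330°
  dir = (cos 330°, sin 330°) = (0.8660, -0.5000); from cell (4,2)
  next x-line at t=0.6697, next y-line at t=1.1800; Δt_x=1.1547, Δt_y=2.0000
    x: enter (5,2) at t=0.6697
    y: enter (5,1) at t=1.1800
    x: enter (6,1) at t=1.8244
    x: enter (7,1) at t=2.9791 ← occupied
  → r_2 = 2.9791
beam 3: φ=45°, α=15°
  dir = (cos 15°, sin 15°) = (0.9659, 0.2588); from cell (4,2)
  next x-line at t=0.6005, next y-line at t=1.5841; Δt_x=1.0353, Δt_y=3.8637
    x: enter (5,2) at t=0.6005
    y: enter (5,3) at t=1.5841
    x: enter (6,3) at t=1.6357
    x: enter (7,3) at t=2.6710 ← occupied
  → r_3 = 2.6710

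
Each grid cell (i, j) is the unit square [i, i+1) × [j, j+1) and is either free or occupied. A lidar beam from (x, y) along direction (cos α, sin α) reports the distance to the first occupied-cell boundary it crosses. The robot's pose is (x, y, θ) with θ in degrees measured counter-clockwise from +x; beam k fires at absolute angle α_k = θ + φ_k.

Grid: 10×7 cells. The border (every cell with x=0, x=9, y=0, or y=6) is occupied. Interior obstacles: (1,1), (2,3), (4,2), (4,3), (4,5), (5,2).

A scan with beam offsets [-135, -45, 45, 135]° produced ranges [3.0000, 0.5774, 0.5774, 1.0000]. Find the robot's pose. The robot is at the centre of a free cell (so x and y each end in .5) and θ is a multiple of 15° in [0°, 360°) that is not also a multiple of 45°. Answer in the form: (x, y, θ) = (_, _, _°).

(x, y, θ) = (1.5, 5.5, 105°)

Enumerate (i+0.5, j+0.5, θ) over the 34 free cells and 16 admissible headings. For each, cast all 4 beams and compare to the given ranges.
  (6.5, 2.5, 300°): beam 1 = 0.5176 ≠ 3.0000 ✗
  (8.5, 2.5, 165°): beam 1 = 0.5774 ≠ 3.0000 ✗
  (7.5, 4.5, 255°): beam 1 = 1.7321 ≠ 3.0000 ✗
  (4.5, 1.5, 150°): beam 1 = 4.6587 ≠ 3.0000 ✗
  (2.5, 2.5, 300°): beam 1 = 1.5529 ≠ 3.0000 ✗
  …
  (1.5, 5.5, 105°): r_1=3.0000, r_2=0.5774, r_3=0.5774, r_4=1.0000 — all match ✓
No second candidate reproduces the full scan.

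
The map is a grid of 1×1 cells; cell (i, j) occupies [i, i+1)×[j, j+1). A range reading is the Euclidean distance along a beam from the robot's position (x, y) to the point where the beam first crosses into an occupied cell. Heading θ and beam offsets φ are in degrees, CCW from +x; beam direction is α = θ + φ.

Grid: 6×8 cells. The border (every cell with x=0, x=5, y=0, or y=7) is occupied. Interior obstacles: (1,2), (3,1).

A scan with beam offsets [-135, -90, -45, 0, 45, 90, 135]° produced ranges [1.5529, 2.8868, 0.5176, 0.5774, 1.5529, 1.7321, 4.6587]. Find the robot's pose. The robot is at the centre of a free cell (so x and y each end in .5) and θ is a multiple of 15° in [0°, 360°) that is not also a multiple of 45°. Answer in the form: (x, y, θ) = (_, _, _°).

The pose lattice has 22·16 = 352 candidates. Test each by forward raycasting.
  (4.5, 3.5, 75°): beam 1 = 1.0000 ≠ 1.5529 ✗
  (3.5, 6.5, 345°): beam 1 = 2.8868 ≠ 1.5529 ✗
  (3.5, 5.5, 300°): beam 1 = 2.5882 ≠ 1.5529 ✗
  (2.5, 5.5, 300°): beam 2 = 1.7321 ≠ 2.8868 ✗
  …
  (3.5, 2.5, 300°): r_1=1.5529, r_2=2.8868, r_3=0.5176, r_4=0.5774, r_5=1.5529, r_6=1.7321, r_7=4.6587 — all match ✓
Unique over the lattice → pose = (3.5, 2.5, 300°).

(x, y, θ) = (3.5, 2.5, 300°)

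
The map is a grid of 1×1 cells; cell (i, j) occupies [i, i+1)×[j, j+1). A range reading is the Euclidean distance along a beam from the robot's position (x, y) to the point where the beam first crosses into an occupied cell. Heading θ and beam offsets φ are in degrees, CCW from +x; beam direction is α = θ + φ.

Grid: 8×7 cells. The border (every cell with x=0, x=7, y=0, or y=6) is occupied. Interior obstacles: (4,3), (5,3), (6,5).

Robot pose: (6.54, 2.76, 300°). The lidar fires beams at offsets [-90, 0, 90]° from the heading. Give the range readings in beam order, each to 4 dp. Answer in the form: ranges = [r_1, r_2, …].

ranges = [3.5200, 0.9200, 0.5312]

beam 1: φ=-90°, α=210°
  dir = (cos 210°, sin 210°) = (-0.8660, -0.5000); from cell (6,2)
  next x-line at t=0.6235, next y-line at t=1.5200; Δt_x=1.1547, Δt_y=2.0000
    x: enter (5,2) at t=0.6235
    y: enter (5,1) at t=1.5200
    x: enter (4,1) at t=1.7782
    x: enter (3,1) at t=2.9329
    y: enter (3,0) at t=3.5200 ← occupied
  → r_1 = 3.5200
beam 2: φ=0°, α=300°
  dir = (cos 300°, sin 300°) = (0.5000, -0.8660); from cell (6,2)
  next x-line at t=0.9200, next y-line at t=0.8776; Δt_x=2.0000, Δt_y=1.1547
    y: enter (6,1) at t=0.8776
    x: enter (7,1) at t=0.9200 ← occupied
  → r_2 = 0.9200
beam 3: φ=90°, α=30°
  dir = (cos 30°, sin 30°) = (0.8660, 0.5000); from cell (6,2)
  next x-line at t=0.5312, next y-line at t=0.4800; Δt_x=1.1547, Δt_y=2.0000
    y: enter (6,3) at t=0.4800
    x: enter (7,3) at t=0.5312 ← occupied
  → r_3 = 0.5312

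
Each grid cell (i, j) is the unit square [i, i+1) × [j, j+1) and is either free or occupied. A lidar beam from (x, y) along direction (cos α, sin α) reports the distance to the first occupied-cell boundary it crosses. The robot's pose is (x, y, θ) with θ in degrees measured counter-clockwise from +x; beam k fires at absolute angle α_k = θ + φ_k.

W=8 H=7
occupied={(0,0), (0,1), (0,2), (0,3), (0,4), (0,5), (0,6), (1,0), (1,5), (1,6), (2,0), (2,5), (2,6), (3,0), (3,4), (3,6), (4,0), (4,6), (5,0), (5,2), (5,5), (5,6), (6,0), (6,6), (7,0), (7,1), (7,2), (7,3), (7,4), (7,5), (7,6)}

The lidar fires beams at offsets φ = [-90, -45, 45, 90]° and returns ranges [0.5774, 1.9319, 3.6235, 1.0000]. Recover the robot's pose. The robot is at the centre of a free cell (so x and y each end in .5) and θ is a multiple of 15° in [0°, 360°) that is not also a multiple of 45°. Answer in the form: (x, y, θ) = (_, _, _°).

(x, y, θ) = (1.5, 1.5, 30°)

Candidates: 25 free-cell centres × 16 headings = 400 poses. Raycast each; keep the one whose scan matches to 4 dp.
  (6.5, 3.5, 150°): beam 1 = 1.0000 ≠ 0.5774 ✗
  (3.5, 2.5, 300°): beam 1 = 2.8868 ≠ 0.5774 ✗
  (4.5, 2.5, 105°): beam 1 = 0.5176 ≠ 0.5774 ✗
  (1.5, 2.5, 120°): beam 1 = 5.0000 ≠ 0.5774 ✗
  (3.5, 3.5, 345°): beam 1 = 2.5882 ≠ 0.5774 ✗
  …
  (1.5, 1.5, 30°): r_1=0.5774, r_2=1.9319, r_3=3.6235, r_4=1.0000 — all match ✓
Only this pose fits every beam.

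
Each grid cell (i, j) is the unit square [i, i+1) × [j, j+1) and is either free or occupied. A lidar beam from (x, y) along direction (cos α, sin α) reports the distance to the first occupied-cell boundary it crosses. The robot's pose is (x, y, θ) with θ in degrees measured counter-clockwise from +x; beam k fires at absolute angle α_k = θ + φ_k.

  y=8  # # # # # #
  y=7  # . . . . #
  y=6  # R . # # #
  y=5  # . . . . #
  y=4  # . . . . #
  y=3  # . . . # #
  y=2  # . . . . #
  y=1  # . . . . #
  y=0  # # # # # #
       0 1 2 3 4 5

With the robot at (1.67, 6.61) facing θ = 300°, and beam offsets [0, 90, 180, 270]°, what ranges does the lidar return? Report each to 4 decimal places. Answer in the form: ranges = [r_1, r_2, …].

beam 1: φ=0°, α=300°
  cosα=0.5000 sinα=-0.8660 | (1,6) | tMaxX 0.6600 tMaxY 0.7044 | tΔX 2.0000 tΔY 1.1547
    t=0.6600 [x] (2,6)
    t=0.7044 [y] (2,5)
    t=1.8591 [y] (2,4)
    t=2.6600 [x] (3,4)
    t=3.0138 [y] (3,3)
    t=4.1685 [y] (3,2)
    t=4.6600 [x] (4,2)
    t=5.3232 [y] (4,1)
    t=6.4779 [y] (4,0) — stop
  → r_1 = 6.4779
beam 2: φ=90°, α=30°
  cosα=0.8660 sinα=0.5000 | (1,6) | tMaxX 0.3811 tMaxY 0.7800 | tΔX 1.1547 tΔY 2.0000
    t=0.3811 [x] (2,6)
    t=0.7800 [y] (2,7)
    t=1.5358 [x] (3,7)
    t=2.6905 [x] (4,7)
    t=2.7800 [y] (4,8) — stop
  → r_2 = 2.7800
beam 3: φ=180°, α=120°
  cosα=-0.5000 sinα=0.8660 | (1,6) | tMaxX 1.3400 tMaxY 0.4503 | tΔX 2.0000 tΔY 1.1547
    t=0.4503 [y] (1,7)
    t=1.3400 [x] (0,7) — stop
  → r_3 = 1.3400
beam 4: φ=270°, α=210°
  cosα=-0.8660 sinα=-0.5000 | (1,6) | tMaxX 0.7736 tMaxY 1.2200 | tΔX 1.1547 tΔY 2.0000
    t=0.7736 [x] (0,6) — stop
  → r_4 = 0.7736

ranges = [6.4779, 2.7800, 1.3400, 0.7736]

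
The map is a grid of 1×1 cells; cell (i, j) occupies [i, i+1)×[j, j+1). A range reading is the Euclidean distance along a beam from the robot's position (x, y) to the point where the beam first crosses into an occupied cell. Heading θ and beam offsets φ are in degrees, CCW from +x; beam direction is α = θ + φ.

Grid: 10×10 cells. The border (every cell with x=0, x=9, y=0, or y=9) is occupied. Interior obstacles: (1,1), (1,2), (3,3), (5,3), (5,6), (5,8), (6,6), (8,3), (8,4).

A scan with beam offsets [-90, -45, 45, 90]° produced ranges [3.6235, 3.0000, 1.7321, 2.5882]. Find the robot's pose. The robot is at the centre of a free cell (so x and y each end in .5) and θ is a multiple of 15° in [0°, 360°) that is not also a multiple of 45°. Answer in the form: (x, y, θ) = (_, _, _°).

(x, y, θ) = (2.5, 5.5, 165°)

The pose lattice has 55·16 = 880 candidates. Test each by forward raycasting.
  (7.5, 2.5, 345°): beam 1 = 1.5529 ≠ 3.6235 ✗
  (4.5, 1.5, 60°): beam 1 = 1.0000 ≠ 3.6235 ✗
  (8.5, 8.5, 330°): beam 1 = 5.1962 ≠ 3.6235 ✗
  (2.5, 3.5, 75°): beam 1 = 0.5176 ≠ 3.6235 ✗
  …
  (2.5, 5.5, 165°): r_1=3.6235, r_2=3.0000, r_3=1.7321, r_4=2.5882 — all match ✓
Only this pose fits every beam.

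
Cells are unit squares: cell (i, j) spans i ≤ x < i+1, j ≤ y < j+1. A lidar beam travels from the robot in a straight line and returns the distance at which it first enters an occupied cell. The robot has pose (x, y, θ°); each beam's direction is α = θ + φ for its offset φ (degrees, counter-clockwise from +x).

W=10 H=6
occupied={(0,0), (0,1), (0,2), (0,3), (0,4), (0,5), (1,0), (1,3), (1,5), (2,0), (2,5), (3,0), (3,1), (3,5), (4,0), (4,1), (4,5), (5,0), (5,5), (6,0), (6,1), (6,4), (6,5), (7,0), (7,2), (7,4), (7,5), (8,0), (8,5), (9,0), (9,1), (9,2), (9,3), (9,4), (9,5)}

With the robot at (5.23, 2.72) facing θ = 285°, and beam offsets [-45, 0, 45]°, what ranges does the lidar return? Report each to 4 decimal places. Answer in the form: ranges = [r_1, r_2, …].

beam 1: φ=-45°, α=240°
  direction (-0.5000, -0.8660); cell (5,2); t to first gridline: x 0.4600, y 0.8314 (then +2.0000 / +1.1547)
    (4,2) via x @ 0.4600
    (4,1) via y @ 0.8314  # hit
  → r_1 = 0.8314
beam 2: φ=0°, α=285°
  direction (0.2588, -0.9659); cell (5,2); t to first gridline: x 2.9751, y 0.7454 (then +3.8637 / +1.0353)
    (5,1) via y @ 0.7454
    (5,0) via y @ 1.7807  # hit
  → r_2 = 1.7807
beam 3: φ=45°, α=330°
  direction (0.8660, -0.5000); cell (5,2); t to first gridline: x 0.8891, y 1.4400 (then +1.1547 / +2.0000)
    (6,2) via x @ 0.8891
    (6,1) via y @ 1.4400  # hit
  → r_3 = 1.4400

ranges = [0.8314, 1.7807, 1.4400]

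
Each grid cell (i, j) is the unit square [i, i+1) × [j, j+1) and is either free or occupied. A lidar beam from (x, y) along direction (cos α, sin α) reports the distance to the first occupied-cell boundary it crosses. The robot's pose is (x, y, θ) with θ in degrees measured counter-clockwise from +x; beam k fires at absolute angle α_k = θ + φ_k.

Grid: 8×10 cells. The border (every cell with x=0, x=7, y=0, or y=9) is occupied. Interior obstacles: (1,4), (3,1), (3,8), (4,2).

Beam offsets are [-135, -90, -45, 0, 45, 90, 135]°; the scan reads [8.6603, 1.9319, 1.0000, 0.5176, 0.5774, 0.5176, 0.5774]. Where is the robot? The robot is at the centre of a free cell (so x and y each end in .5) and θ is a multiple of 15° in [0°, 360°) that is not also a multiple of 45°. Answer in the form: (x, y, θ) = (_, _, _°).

Candidates: 44 free-cell centres × 16 headings = 704 poses. Raycast each; keep the one whose scan matches to 4 dp.
  (1.5, 8.5, 120°): beam 1 = 1.5529 ≠ 8.6603 ✗
  (2.5, 7.5, 30°): beam 1 = 2.5882 ≠ 8.6603 ✗
  (1.5, 5.5, 240°): beam 1 = 1.9319 ≠ 8.6603 ✗
  …
  (6.5, 1.5, 255°): r_1=8.6603, r_2=1.9319, r_3=1.0000, r_4=0.5176, r_5=0.5774, r_6=0.5176, r_7=0.5774 — all match ✓
No second candidate reproduces the full scan.

(x, y, θ) = (6.5, 1.5, 255°)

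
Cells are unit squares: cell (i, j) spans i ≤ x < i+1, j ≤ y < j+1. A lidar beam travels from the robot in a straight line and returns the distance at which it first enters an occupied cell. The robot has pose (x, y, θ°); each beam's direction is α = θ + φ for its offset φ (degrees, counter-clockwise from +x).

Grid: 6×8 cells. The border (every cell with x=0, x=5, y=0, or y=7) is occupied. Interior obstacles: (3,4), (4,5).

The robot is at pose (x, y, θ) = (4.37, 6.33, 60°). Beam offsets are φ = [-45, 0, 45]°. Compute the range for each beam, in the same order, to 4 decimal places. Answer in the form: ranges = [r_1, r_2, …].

beam 1: φ=-45°, α=15°
  direction (0.9659, 0.2588); cell (4,6); t to first gridline: x 0.6522, y 2.5887 (then +1.0353 / +3.8637)
    (5,6) via x @ 0.6522  # hit
  → r_1 = 0.6522
beam 2: φ=0°, α=60°
  direction (0.5000, 0.8660); cell (4,6); t to first gridline: x 1.2600, y 0.7736 (then +2.0000 / +1.1547)
    (4,7) via y @ 0.7736  # hit
  → r_2 = 0.7736
beam 3: φ=45°, α=105°
  direction (-0.2588, 0.9659); cell (4,6); t to first gridline: x 1.4296, y 0.6936 (then +3.8637 / +1.0353)
    (4,7) via y @ 0.6936  # hit
  → r_3 = 0.6936

ranges = [0.6522, 0.7736, 0.6936]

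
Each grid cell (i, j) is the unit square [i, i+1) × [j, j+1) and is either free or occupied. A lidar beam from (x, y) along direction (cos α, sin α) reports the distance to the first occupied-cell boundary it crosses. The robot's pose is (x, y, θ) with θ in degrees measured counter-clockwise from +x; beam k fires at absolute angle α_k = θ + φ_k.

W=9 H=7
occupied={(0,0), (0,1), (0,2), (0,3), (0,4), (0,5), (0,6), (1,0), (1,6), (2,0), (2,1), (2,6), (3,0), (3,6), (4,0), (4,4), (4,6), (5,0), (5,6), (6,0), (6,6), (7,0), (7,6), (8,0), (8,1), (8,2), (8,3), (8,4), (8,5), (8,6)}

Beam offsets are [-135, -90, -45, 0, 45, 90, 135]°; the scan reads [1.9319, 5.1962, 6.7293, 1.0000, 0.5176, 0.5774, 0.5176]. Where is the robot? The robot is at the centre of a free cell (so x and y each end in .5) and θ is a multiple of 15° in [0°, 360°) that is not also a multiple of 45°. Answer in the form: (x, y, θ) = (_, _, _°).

(x, y, θ) = (7.5, 1.5, 210°)

Enumerate (i+0.5, j+0.5, θ) over the 33 free cells and 16 admissible headings. For each, cast all 7 beams and compare to the given ranges.
  (5.5, 2.5, 150°): beam 1 = 2.5882 ≠ 1.9319 ✗
  (5.5, 4.5, 195°): beam 1 = 1.7321 ≠ 1.9319 ✗
  (3.5, 3.5, 240°): beam 1 = 2.5882 ≠ 1.9319 ✗
  (3.5, 1.5, 30°): beam 1 = 0.5176 ≠ 1.9319 ✗
  (6.5, 1.5, 345°): beam 1 = 1.0000 ≠ 1.9319 ✗
  …
  (7.5, 1.5, 210°): r_1=1.9319, r_2=5.1962, r_3=6.7293, r_4=1.0000, r_5=0.5176, r_6=0.5774, r_7=0.5176 — all match ✓
Unique over the lattice → pose = (7.5, 1.5, 210°).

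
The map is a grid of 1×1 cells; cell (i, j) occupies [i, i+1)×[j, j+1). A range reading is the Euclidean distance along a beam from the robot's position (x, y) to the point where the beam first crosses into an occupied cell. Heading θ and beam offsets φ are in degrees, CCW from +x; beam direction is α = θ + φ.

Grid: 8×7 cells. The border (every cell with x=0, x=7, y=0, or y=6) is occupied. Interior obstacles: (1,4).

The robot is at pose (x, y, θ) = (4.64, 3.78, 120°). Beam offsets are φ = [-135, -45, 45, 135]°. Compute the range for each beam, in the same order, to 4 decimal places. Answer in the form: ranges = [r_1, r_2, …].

beam 1: φ=-135°, α=345°
  cosα=0.9659 sinα=-0.2588 | (4,3) | tMaxX 0.3727 tMaxY 3.0137 | tΔX 1.0353 tΔY 3.8637
    t=0.3727 [x] (5,3)
    t=1.4080 [x] (6,3)
    t=2.4433 [x] (7,3) — stop
  → r_1 = 2.4433
beam 2: φ=-45°, α=75°
  cosα=0.2588 sinα=0.9659 | (4,3) | tMaxX 1.3909 tMaxY 0.2278 | tΔX 3.8637 tΔY 1.0353
    t=0.2278 [y] (4,4)
    t=1.2630 [y] (4,5)
    t=1.3909 [x] (5,5)
    t=2.2983 [y] (5,6) — stop
  → r_2 = 2.2983
beam 3: φ=45°, α=165°
  cosα=-0.9659 sinα=0.2588 | (4,3) | tMaxX 0.6626 tMaxY 0.8500 | tΔX 1.0353 tΔY 3.8637
    t=0.6626 [x] (3,3)
    t=0.8500 [y] (3,4)
    t=1.6979 [x] (2,4)
    t=2.7331 [x] (1,4) — stop
  → r_3 = 2.7331
beam 4: φ=135°, α=255°
  cosα=-0.2588 sinα=-0.9659 | (4,3) | tMaxX 2.4728 tMaxY 0.8075 | tΔX 3.8637 tΔY 1.0353
    t=0.8075 [y] (4,2)
    t=1.8428 [y] (4,1)
    t=2.4728 [x] (3,1)
    t=2.8781 [y] (3,0) — stop
  → r_4 = 2.8781

ranges = [2.4433, 2.2983, 2.7331, 2.8781]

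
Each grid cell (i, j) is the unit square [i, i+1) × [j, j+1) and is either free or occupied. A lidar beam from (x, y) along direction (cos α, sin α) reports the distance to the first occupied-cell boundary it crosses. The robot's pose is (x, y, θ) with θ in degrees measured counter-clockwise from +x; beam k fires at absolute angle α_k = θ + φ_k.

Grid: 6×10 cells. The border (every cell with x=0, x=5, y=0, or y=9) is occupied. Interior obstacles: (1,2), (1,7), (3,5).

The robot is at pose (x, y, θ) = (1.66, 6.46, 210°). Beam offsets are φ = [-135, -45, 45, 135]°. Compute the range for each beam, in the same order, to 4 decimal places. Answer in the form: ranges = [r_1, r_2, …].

beam 1: φ=-135°, α=75°
  direction (0.2588, 0.9659); cell (1,6); t to first gridline: x 1.3137, y 0.5590 (then +3.8637 / +1.0353)
    (1,7) via y @ 0.5590  # hit
  → r_1 = 0.5590
beam 2: φ=-45°, α=165°
  direction (-0.9659, 0.2588); cell (1,6); t to first gridline: x 0.6833, y 2.0864 (then +1.0353 / +3.8637)
    (0,6) via x @ 0.6833  # hit
  → r_2 = 0.6833
beam 3: φ=45°, α=255°
  direction (-0.2588, -0.9659); cell (1,6); t to first gridline: x 2.5500, y 0.4762 (then +3.8637 / +1.0353)
    (1,5) via y @ 0.4762
    (1,4) via y @ 1.5115
    (1,3) via y @ 2.5468
    (0,3) via x @ 2.5500  # hit
  → r_3 = 2.5500
beam 4: φ=135°, α=345°
  direction (0.9659, -0.2588); cell (1,6); t to first gridline: x 0.3520, y 1.7773 (then +1.0353 / +3.8637)
    (2,6) via x @ 0.3520
    (3,6) via x @ 1.3873
    (3,5) via y @ 1.7773  # hit
  → r_4 = 1.7773

ranges = [0.5590, 0.6833, 2.5500, 1.7773]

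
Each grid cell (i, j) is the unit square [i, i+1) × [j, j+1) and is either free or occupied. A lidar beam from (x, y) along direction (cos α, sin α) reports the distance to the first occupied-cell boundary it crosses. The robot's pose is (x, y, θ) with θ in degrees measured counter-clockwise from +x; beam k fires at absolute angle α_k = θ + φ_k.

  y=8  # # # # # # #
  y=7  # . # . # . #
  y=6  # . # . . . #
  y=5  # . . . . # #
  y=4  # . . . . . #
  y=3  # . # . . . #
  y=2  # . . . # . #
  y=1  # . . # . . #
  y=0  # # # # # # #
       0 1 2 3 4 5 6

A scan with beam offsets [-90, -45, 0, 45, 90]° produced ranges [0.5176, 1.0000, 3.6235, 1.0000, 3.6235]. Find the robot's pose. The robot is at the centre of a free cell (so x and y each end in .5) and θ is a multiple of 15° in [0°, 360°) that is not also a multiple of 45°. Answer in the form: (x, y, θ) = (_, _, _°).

(x, y, θ) = (1.5, 4.5, 285°)

The pose lattice has 28·16 = 448 candidates. Test each by forward raycasting.
  (5.5, 6.5, 150°): beam 1 = 1.0000 ≠ 0.5176 ✗
  (4.5, 5.5, 240°): beam 1 = 1.7321 ≠ 0.5176 ✗
  (3.5, 6.5, 330°): beam 1 = 2.8868 ≠ 0.5176 ✗
  …
  (1.5, 4.5, 285°): r_1=0.5176, r_2=1.0000, r_3=3.6235, r_4=1.0000, r_5=3.6235 — all match ✓
Unique over the lattice → pose = (1.5, 4.5, 285°).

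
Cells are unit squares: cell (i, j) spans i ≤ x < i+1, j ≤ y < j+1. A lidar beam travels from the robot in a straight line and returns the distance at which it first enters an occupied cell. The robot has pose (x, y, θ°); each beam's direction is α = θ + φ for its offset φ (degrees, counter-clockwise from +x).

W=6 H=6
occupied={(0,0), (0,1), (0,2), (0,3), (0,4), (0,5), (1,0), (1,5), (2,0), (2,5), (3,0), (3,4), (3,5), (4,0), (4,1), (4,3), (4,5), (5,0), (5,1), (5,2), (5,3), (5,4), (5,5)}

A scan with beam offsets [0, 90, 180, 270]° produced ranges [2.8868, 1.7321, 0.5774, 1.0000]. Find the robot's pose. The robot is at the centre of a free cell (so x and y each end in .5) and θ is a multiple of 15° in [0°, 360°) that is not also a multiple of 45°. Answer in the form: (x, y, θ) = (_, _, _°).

Candidates: 13 free-cell centres × 16 headings = 208 poses. Raycast each; keep the one whose scan matches to 4 dp.
  (3.5, 2.5, 105°): beam 1 = 1.5529 ≠ 2.8868 ✗
  (1.5, 4.5, 210°): beam 1 = 0.5774 ≠ 2.8868 ✗
  (1.5, 1.5, 60°): beam 1 = 3.0000 ≠ 2.8868 ✗
  (1.5, 1.5, 30°): beam 1 = 3.0000 ≠ 2.8868 ✗
  (3.5, 1.5, 300°): beam 1 = 0.5774 ≠ 2.8868 ✗
  …
  (2.5, 1.5, 60°): r_1=2.8868, r_2=1.7321, r_3=0.5774, r_4=1.0000 — all match ✓
Only this pose fits every beam.

(x, y, θ) = (2.5, 1.5, 60°)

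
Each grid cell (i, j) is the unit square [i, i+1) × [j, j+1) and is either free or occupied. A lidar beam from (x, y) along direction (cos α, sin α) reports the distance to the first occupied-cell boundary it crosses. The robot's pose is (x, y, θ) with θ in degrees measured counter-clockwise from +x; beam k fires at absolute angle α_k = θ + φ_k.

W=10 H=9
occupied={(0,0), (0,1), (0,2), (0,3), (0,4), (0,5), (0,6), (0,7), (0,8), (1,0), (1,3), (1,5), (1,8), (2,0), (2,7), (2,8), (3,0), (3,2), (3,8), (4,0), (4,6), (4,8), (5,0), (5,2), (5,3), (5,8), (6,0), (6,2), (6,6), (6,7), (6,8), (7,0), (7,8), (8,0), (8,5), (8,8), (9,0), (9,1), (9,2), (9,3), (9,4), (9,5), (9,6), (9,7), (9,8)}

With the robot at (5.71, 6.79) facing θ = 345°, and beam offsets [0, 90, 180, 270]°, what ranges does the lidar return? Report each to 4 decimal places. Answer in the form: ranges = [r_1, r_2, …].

beam 1: φ=0°, α=345°
  dir = (cos 345°, sin 345°) = (0.9659, -0.2588); from cell (5,6)
  next x-line at t=0.3002, next y-line at t=3.0523; Δt_x=1.0353, Δt_y=3.8637
    x: enter (6,6) at t=0.3002 ← occupied
  → r_1 = 0.3002
beam 2: φ=90°, α=75°
  dir = (cos 75°, sin 75°) = (0.2588, 0.9659); from cell (5,6)
  next x-line at t=1.1205, next y-line at t=0.2174; Δt_x=3.8637, Δt_y=1.0353
    y: enter (5,7) at t=0.2174
    x: enter (6,7) at t=1.1205 ← occupied
  → r_2 = 1.1205
beam 3: φ=180°, α=165°
  dir = (cos 165°, sin 165°) = (-0.9659, 0.2588); from cell (5,6)
  next x-line at t=0.7350, next y-line at t=0.8114; Δt_x=1.0353, Δt_y=3.8637
    x: enter (4,6) at t=0.7350 ← occupied
  → r_3 = 0.7350
beam 4: φ=270°, α=255°
  dir = (cos 255°, sin 255°) = (-0.2588, -0.9659); from cell (5,6)
  next x-line at t=2.7432, next y-line at t=0.8179; Δt_x=3.8637, Δt_y=1.0353
    y: enter (5,5) at t=0.8179
    y: enter (5,4) at t=1.8531
    x: enter (4,4) at t=2.7432
    y: enter (4,3) at t=2.8884
    y: enter (4,2) at t=3.9237
    y: enter (4,1) at t=4.9590
    y: enter (4,0) at t=5.9942 ← occupied
  → r_4 = 5.9942

ranges = [0.3002, 1.1205, 0.7350, 5.9942]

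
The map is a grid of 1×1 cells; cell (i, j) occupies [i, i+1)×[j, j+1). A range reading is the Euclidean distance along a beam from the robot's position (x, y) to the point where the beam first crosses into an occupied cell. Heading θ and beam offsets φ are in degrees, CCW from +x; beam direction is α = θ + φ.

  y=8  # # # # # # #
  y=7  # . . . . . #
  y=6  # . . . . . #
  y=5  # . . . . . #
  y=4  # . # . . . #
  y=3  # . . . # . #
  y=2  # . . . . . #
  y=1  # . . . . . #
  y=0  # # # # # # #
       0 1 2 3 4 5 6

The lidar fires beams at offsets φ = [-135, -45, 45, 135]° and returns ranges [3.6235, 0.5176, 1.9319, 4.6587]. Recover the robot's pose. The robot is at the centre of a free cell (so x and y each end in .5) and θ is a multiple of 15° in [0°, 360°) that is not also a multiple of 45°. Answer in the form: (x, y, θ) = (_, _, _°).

(x, y, θ) = (5.5, 4.5, 30°)

The pose lattice has 33·16 = 528 candidates. Test each by forward raycasting.
  (2.5, 2.5, 120°): beam 2 = 1.5529 ≠ 0.5176 ✗
  (1.5, 2.5, 15°): beam 1 = 1.0000 ≠ 3.6235 ✗
  (2.5, 2.5, 210°): beam 1 = 1.5529 ≠ 3.6235 ✗
  (3.5, 1.5, 300°): beam 1 = 2.5882 ≠ 3.6235 ✗
  …
  (5.5, 4.5, 30°): r_1=3.6235, r_2=0.5176, r_3=1.9319, r_4=4.6587 — all match ✓
Only this pose fits every beam.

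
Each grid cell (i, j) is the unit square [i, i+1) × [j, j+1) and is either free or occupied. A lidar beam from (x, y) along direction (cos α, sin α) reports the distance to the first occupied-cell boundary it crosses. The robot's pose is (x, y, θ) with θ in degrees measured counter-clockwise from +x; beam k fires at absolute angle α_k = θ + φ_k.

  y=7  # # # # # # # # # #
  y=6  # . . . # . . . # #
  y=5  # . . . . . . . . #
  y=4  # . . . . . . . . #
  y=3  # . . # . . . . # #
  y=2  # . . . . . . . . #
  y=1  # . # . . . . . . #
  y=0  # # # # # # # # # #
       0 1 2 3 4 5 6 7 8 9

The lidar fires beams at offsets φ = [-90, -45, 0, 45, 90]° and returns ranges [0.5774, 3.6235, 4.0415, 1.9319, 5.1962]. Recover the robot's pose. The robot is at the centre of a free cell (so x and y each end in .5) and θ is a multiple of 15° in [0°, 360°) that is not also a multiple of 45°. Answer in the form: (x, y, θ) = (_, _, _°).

The pose lattice has 43·16 = 688 candidates. Test each by forward raycasting.
  (5.5, 3.5, 330°): beam 1 = 2.8868 ≠ 0.5774 ✗
  (4.5, 3.5, 255°): beam 1 = 0.5176 ≠ 0.5774 ✗
  (6.5, 6.5, 15°): beam 1 = 5.6940 ≠ 0.5774 ✗
  (4.5, 3.5, 150°): beam 1 = 4.0415 ≠ 0.5774 ✗
  …
  (4.5, 5.5, 210°): r_1=0.5774, r_2=3.6235, r_3=4.0415, r_4=1.9319, r_5=5.1962 — all match ✓
Only this pose fits every beam.

(x, y, θ) = (4.5, 5.5, 210°)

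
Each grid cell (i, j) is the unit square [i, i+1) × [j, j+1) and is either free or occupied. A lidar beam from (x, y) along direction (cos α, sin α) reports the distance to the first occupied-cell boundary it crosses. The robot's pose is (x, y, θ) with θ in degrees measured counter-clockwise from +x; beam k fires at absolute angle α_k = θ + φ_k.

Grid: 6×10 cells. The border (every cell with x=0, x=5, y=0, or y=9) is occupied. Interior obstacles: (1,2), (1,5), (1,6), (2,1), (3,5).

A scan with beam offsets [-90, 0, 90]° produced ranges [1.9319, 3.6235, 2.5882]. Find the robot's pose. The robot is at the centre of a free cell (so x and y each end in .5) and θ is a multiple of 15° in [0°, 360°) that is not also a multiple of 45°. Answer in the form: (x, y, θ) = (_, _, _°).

Candidates: 27 free-cell centres × 16 headings = 432 poses. Raycast each; keep the one whose scan matches to 4 dp.
  (1.5, 8.5, 255°): beam 1 = 0.5176 ≠ 1.9319 ✗
  (1.5, 7.5, 150°): beam 1 = 1.7321 ≠ 1.9319 ✗
  (2.5, 4.5, 345°): beam 2 = 2.5882 ≠ 3.6235 ✗
  …
  (4.5, 3.5, 165°): r_1=1.9319, r_2=3.6235, r_3=2.5882 — all match ✓
Only this pose fits every beam.

(x, y, θ) = (4.5, 3.5, 165°)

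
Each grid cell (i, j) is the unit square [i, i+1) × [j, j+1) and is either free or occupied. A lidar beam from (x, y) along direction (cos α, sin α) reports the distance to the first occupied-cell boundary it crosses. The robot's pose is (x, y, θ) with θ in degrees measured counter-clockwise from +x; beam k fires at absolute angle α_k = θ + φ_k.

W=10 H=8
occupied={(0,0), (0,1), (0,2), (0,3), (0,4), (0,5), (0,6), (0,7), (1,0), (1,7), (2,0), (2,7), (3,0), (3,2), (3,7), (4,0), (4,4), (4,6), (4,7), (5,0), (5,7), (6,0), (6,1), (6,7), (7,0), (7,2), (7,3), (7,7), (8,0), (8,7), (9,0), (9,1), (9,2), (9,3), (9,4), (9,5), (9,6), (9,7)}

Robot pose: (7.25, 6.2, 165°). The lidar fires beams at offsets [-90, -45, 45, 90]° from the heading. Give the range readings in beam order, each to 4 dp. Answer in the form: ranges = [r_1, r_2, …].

ranges = [0.8282, 0.9238, 2.5981, 4.3482]

beam 1: φ=-90°, α=75°
  direction (0.2588, 0.9659); cell (7,6); t to first gridline: x 2.8978, y 0.8282 (then +3.8637 / +1.0353)
    (7,7) via y @ 0.8282  # hit
  → r_1 = 0.8282
beam 2: φ=-45°, α=120°
  direction (-0.5000, 0.8660); cell (7,6); t to first gridline: x 0.5000, y 0.9238 (then +2.0000 / +1.1547)
    (6,6) via x @ 0.5000
    (6,7) via y @ 0.9238  # hit
  → r_2 = 0.9238
beam 3: φ=45°, α=210°
  direction (-0.8660, -0.5000); cell (7,6); t to first gridline: x 0.2887, y 0.4000 (then +1.1547 / +2.0000)
    (6,6) via x @ 0.2887
    (6,5) via y @ 0.4000
    (5,5) via x @ 1.4434
    (5,4) via y @ 2.4000
    (4,4) via x @ 2.5981  # hit
  → r_3 = 2.5981
beam 4: φ=90°, α=255°
  direction (-0.2588, -0.9659); cell (7,6); t to first gridline: x 0.9659, y 0.2071 (then +3.8637 / +1.0353)
    (7,5) via y @ 0.2071
    (6,5) via x @ 0.9659
    (6,4) via y @ 1.2423
    (6,3) via y @ 2.2776
    (6,2) via y @ 3.3129
    (6,1) via y @ 4.3482  # hit
  → r_4 = 4.3482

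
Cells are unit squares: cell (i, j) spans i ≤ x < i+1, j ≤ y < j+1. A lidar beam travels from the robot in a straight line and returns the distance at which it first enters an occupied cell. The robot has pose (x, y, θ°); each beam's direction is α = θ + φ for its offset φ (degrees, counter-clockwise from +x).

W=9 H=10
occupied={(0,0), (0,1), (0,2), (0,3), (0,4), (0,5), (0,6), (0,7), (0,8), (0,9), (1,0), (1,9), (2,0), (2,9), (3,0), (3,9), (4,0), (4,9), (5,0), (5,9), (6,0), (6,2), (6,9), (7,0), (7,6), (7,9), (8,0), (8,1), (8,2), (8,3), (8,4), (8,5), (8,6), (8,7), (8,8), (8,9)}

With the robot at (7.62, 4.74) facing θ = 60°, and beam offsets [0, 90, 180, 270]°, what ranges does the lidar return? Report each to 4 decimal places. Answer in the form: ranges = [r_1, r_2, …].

ranges = [0.7600, 7.6441, 2.0092, 0.4388]

beam 1: φ=0°, α=60°
  cosα=0.5000 sinα=0.8660 | (7,4) | tMaxX 0.7600 tMaxY 0.3002 | tΔX 2.0000 tΔY 1.1547
    t=0.3002 [y] (7,5)
    t=0.7600 [x] (8,5) — stop
  → r_1 = 0.7600
beam 2: φ=90°, α=150°
  cosα=-0.8660 sinα=0.5000 | (7,4) | tMaxX 0.7159 tMaxY 0.5200 | tΔX 1.1547 tΔY 2.0000
    t=0.5200 [y] (7,5)
    t=0.7159 [x] (6,5)
    t=1.8706 [x] (5,5)
    t=2.5200 [y] (5,6)
    t=3.0253 [x] (4,6)
    t=4.1800 [x] (3,6)
    t=4.5200 [y] (3,7)
    t=5.3347 [x] (2,7)
    t=6.4894 [x] (1,7)
    t=6.5200 [y] (1,8)
    t=7.6441 [x] (0,8) — stop
  → r_2 = 7.6441
beam 3: φ=180°, α=240°
  cosα=-0.5000 sinα=-0.8660 | (7,4) | tMaxX 1.2400 tMaxY 0.8545 | tΔX 2.0000 tΔY 1.1547
    t=0.8545 [y] (7,3)
    t=1.2400 [x] (6,3)
    t=2.0092 [y] (6,2) — stop
  → r_3 = 2.0092
beam 4: φ=270°, α=330°
  cosα=0.8660 sinα=-0.5000 | (7,4) | tMaxX 0.4388 tMaxY 1.4800 | tΔX 1.1547 tΔY 2.0000
    t=0.4388 [x] (8,4) — stop
  → r_4 = 0.4388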